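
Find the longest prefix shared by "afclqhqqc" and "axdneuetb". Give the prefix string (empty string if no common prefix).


String 1: 'afclqhqqc'
String 2: 'axdneuetb'
Compare position by position:
pos 0: 'a' vs 'a' match
pos 1: 'f' vs 'x' differ -> stop
Longest common prefix: "a" (length 1)


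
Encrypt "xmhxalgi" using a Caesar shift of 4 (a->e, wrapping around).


Input: 'xmhxalgi', shift = 4
Operation: for each letter, (position + 4) mod 26
Mapping: 'x'(23+4=27, 27 mod 26=1)->'b', 'm'(12+4=16)->'q', 'h'(7+4=11)->'l', 'x'(23+4=27, 27 mod 26=1)->'b', 'a'(0+4=4)->'e', 'l'(11+4=15)->'p', 'g'(6+4=10)->'k', 'i'(8+4=12)->'m'
Result: bqlbepkm


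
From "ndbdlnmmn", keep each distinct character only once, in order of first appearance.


Input: 'ndbdlnmmn'
Operation: keep first occurrence of each character
Scan: s[0]='n' new -> keep; s[1]='d' new -> keep; s[2]='b' new -> keep; s[3]='d' seen -> skip; s[4]='l' new -> keep; s[5]='n' seen -> skip; s[6]='m' new -> keep; s[7]='m' seen -> skip; s[8]='n' seen -> skip
Result: ndblm


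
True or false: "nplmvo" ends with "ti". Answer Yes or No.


Input string: 'nplmvo'
Suffix to check: 'ti'
Last 2 characters of input: 'vo'
Match: False
Result: No


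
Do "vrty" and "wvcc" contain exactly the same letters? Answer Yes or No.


String 1: 'vrty' -> sorted: 'rtvy'
String 2: 'wvcc' -> sorted: 'ccvw'
Compare sorted forms: 'rtvy' != 'ccvw'
Anagram: No


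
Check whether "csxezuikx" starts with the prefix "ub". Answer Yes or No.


Input string: 'csxezuikx'
Prefix to check: 'ub'
First 2 characters of input: 'cs'
Match: False
Result: No


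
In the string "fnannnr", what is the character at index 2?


Input string: 'fnannnr'
Operation: get character at index 2
Index mapping: s[0]='f', s[1]='n', s[2]='a'
Result: 'a'


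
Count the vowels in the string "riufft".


Input string: 'riufft'
Operation: count vowels (a, e, i, o, u)
Scan: s[0]='r', s[1]='i' (vowel), s[2]='u' (vowel), s[3]='f', s[4]='f', s[5]='t'
Vowels found: 2
Result: 2


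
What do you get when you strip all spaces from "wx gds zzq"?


Input string: 'wx gds zzq'
Operation: remove all spaces
Words: 'wx', 'gds', 'zzq'
Join without spaces: wxgdszzq


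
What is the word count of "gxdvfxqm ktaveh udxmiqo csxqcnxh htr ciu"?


Input string: 'gxdvfxqm ktaveh udxmiqo csxqcnxh htr ciu'
Operation: split by spaces
Words found: 'gxdvfxqm', 'ktaveh', 'udxmiqo', 'csxqcnxh', 'htr', 'ciu'
Word count: 6


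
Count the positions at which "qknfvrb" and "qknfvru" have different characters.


String 1: 'qknfvrb'
String 2: 'qknfvru'
Compare each position: pos 0: 'q'=='q', pos 1: 'k'=='k', pos 2: 'n'=='n', pos 3: 'f'=='f', pos 4: 'v'=='v', pos 5: 'r'=='r', pos 6: 'b'!='u'
Differing positions: 1
Hamming distance: 1


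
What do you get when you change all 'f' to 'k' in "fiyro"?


Input string: 'fiyro'
Operation: replace 'f' with 'k'
Positions of 'f': 0
After replacement: kiyro


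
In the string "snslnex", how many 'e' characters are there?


Input string: 'snslnex'
Target character: 'e'
Scan each position: s[5]='e'
Matches found at indices: 5
Total: 1


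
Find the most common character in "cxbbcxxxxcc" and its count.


Input: 'cxbbcxxxxcc'
Operation: tally each character
Counts: 'b':2, 'c':4, 'x':5
Maximum: 'x' appears 5 times


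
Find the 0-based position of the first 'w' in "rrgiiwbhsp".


Input string: 'rrgiiwbhsp'
Target: 'w'
Scanning left to right: s[0]='r', s[1]='r', s[2]='g', s[3]='i', s[4]='i', s[5]='w'
First match at index: 5


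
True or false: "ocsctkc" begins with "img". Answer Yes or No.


Input string: 'ocsctkc'
Prefix to check: 'img'
First 3 characters of input: 'ocs'
Match: False
Result: No


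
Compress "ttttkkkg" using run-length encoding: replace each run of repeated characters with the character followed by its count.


Input: 'ttttkkkg'
Operation: identify consecutive runs
Runs: 'tttt' -> t4, 'kkk' -> k3, 'g' -> g1
Encoded: t4k3g1


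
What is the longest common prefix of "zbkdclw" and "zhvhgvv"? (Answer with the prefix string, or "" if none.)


String 1: 'zbkdclw'
String 2: 'zhvhgvv'
Compare position by position:
pos 0: 'z' vs 'z' match
pos 1: 'b' vs 'h' differ -> stop
Longest common prefix: "z" (length 1)


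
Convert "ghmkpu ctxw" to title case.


Input string: 'ghmkpu ctxw'
Operation: capitalize first letter of each word
Word transformations: 'ghmkpu'->'Ghmkpu', 'ctxw'->'Ctxw'
Result: Ghmkpu Ctxw


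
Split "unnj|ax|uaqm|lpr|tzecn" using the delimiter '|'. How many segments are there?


Input string: 'unnj|ax|uaqm|lpr|tzecn'
Delimiter: '|'
Split result: 'unnj', 'ax', 'uaqm', 'lpr', 'tzecn'
Number of parts: 5


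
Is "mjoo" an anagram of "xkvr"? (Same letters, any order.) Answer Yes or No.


String 1: 'xkvr' -> sorted: 'krvx'
String 2: 'mjoo' -> sorted: 'jmoo'
Compare sorted forms: 'krvx' != 'jmoo'
Anagram: No


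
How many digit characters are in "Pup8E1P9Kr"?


Input string: 'Pup8E1P9Kr'
Operation: count digit characters (0-9)
Scan: 'P', 'u', 'p', '8'(digit), 'E', '1'(digit), 'P', '9'(digit), 'K', 'r'
Digits found: 3
Result: 3


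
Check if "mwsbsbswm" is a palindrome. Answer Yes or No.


Input string: 'mwsbsbswm'
Reversed: 'mwsbsbswm'
Compare pairs: s[0]='m' vs s[8]='m' (match), s[1]='w' vs s[7]='w' (match), s[2]='s' vs s[6]='s' (match), s[3]='b' vs s[5]='b' (match)
Palindrome: Yes


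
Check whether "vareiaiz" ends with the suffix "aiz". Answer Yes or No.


Input string: 'vareiaiz'
Suffix to check: 'aiz'
Last 3 characters of input: 'aiz'
Match: True
Result: Yes


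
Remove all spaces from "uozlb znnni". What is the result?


Input string: 'uozlb znnni'
Operation: remove all spaces
Words: 'uozlb', 'znnni'
Join without spaces: uozlbznnni


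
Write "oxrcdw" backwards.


Input string: 'oxrcdw'
Operation: reverse character order
Original order: 'o' -> 'x' -> 'r' -> 'c' -> 'd' -> 'w'
Reversed order: 'w' -> 'd' -> 'c' -> 'r' -> 'x' -> 'o'
Result: wdcrxo


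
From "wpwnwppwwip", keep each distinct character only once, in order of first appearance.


Input: 'wpwnwppwwip'
Operation: keep first occurrence of each character
Scan: s[0]='w' new -> keep; s[1]='p' new -> keep; s[2]='w' seen -> skip; s[3]='n' new -> keep; s[4]='w' seen -> skip; s[5]='p' seen -> skip; s[6]='p' seen -> skip; s[7]='w' seen -> skip; s[8]='w' seen -> skip; s[9]='i' new -> keep; s[10]='p' seen -> skip
Result: wpni


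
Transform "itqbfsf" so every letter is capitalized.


Input string: 'itqbfsf'
Operation: convert each letter to uppercase
Mapping: 'i'->'I', 't'->'T', 'q'->'Q', 'b'->'B', 'f'->'F', 's'->'S', 'f'->'F'
Result: ITQBFSF


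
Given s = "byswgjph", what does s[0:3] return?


Input string: 'byswgjph'
Operation: slice [0:3]
Extract characters: s[0]='b', s[1]='y', s[2]='s'
Result: bys


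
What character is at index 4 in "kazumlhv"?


Input string: 'kazumlhv'
Operation: get character at index 4
Index mapping: s[0]='k', s[1]='a', s[2]='z', s[3]='u', s[4]='m'
Result: 'm'


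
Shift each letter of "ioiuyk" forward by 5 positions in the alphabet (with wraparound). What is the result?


Input: 'ioiuyk', shift = 5
Operation: for each letter, (position + 5) mod 26
Mapping: 'i'(8+5=13)->'n', 'o'(14+5=19)->'t', 'i'(8+5=13)->'n', 'u'(20+5=25)->'z', 'y'(24+5=29, 29 mod 26=3)->'d', 'k'(10+5=15)->'p'
Result: ntnzdp


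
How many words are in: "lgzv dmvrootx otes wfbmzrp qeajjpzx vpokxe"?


Input string: 'lgzv dmvrootx otes wfbmzrp qeajjpzx vpokxe'
Operation: split by spaces
Words found: 'lgzv', 'dmvrootx', 'otes', 'wfbmzrp', 'qeajjpzx', 'vpokxe'
Word count: 6


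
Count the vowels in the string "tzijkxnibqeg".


Input string: 'tzijkxnibqeg'
Operation: count vowels (a, e, i, o, u)
Scan: s[0]='t', s[1]='z', s[2]='i' (vowel), s[3]='j', s[4]='k', s[5]='x', s[6]='n', s[7]='i' (vowel), s[8]='b', s[9]='q', s[10]='e' (vowel), s[11]='g'
Vowels found: 3
Result: 3


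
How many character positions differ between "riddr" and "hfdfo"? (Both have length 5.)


String 1: 'riddr'
String 2: 'hfdfo'
Compare each position: pos 0: 'r'!='h', pos 1: 'i'!='f', pos 2: 'd'=='d', pos 3: 'd'!='f', pos 4: 'r'!='o'
Differing positions: 4
Hamming distance: 4


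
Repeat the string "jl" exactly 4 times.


Input string: 'jl'
Operation: repeat 4 times
Concatenation: 'jl' + 'jl' + 'jl' + 'jl'
Result: jljljljl


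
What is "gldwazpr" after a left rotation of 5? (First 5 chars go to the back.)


Input: 'gldwazpr', shift = 5
Operation: split at index 5 and swap parts
Front part s[0:5] = 'gldwa'
Back part s[5:] = 'zpr'
Rotated = back + front = 'zpr' + 'gldwa'
Result: zprgldwa


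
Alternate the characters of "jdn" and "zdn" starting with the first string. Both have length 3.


String 1: 'jdn'
String 2: 'zdn'
Operation: alternate characters
Pairs: 'j'+'z', 'd'+'d', 'n'+'n'
Result: jzddnn


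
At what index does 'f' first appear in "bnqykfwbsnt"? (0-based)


Input string: 'bnqykfwbsnt'
Target: 'f'
Scanning left to right: s[0]='b', s[1]='n', s[2]='q', s[3]='y', s[4]='k', s[5]='f'
First match at index: 5


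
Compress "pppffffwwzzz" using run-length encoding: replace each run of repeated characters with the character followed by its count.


Input: 'pppffffwwzzz'
Operation: identify consecutive runs
Runs: 'ppp' -> p3, 'ffff' -> f4, 'ww' -> w2, 'zzz' -> z3
Encoded: p3f4w2z3


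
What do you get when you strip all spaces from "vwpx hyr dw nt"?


Input string: 'vwpx hyr dw nt'
Operation: remove all spaces
Words: 'vwpx', 'hyr', 'dw', 'nt'
Join without spaces: vwpxhyrdwnt


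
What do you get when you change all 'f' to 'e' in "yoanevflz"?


Input string: 'yoanevflz'
Operation: replace 'f' with 'e'
Positions of 'f': 6
After replacement: yoanevelz


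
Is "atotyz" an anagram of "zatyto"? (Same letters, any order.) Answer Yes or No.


String 1: 'zatyto' -> sorted: 'aottyz'
String 2: 'atotyz' -> sorted: 'aottyz'
Compare sorted forms: 'aottyz' == 'aottyz'
Anagram: Yes


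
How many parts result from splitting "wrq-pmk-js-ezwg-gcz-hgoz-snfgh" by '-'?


Input string: 'wrq-pmk-js-ezwg-gcz-hgoz-snfgh'
Delimiter: '-'
Split result: 'wrq', 'pmk', 'js', 'ezwg', 'gcz', 'hgoz', 'snfgh'
Number of parts: 7


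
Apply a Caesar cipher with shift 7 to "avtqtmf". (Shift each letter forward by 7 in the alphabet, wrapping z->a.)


Input: 'avtqtmf', shift = 7
Operation: for each letter, (position + 7) mod 26
Mapping: 'a'(0+7=7)->'h', 'v'(21+7=28, 28 mod 26=2)->'c', 't'(19+7=26, 26 mod 26=0)->'a', 'q'(16+7=23)->'x', 't'(19+7=26, 26 mod 26=0)->'a', 'm'(12+7=19)->'t', 'f'(5+7=12)->'m'
Result: hcaxatm


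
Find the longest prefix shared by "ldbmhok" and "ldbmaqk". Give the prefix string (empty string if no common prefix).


String 1: 'ldbmhok'
String 2: 'ldbmaqk'
Compare position by position:
pos 0: 'l' vs 'l' match
pos 1: 'd' vs 'd' match
pos 2: 'b' vs 'b' match
pos 3: 'm' vs 'm' match
pos 4: 'h' vs 'a' differ -> stop
Longest common prefix: "ldbm" (length 4)


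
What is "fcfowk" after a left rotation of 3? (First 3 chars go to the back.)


Input: 'fcfowk', shift = 3
Operation: split at index 3 and swap parts
Front part s[0:3] = 'fcf'
Back part s[3:] = 'owk'
Rotated = back + front = 'owk' + 'fcf'
Result: owkfcf


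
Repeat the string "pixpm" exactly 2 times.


Input string: 'pixpm'
Operation: repeat 2 times
Concatenation: 'pixpm' + 'pixpm'
Result: pixpmpixpm


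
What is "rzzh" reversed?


Input string: 'rzzh'
Operation: reverse character order
Original order: 'r' -> 'z' -> 'z' -> 'h'
Reversed order: 'h' -> 'z' -> 'z' -> 'r'
Result: hzzr


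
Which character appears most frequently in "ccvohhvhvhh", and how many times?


Input: 'ccvohhvhvhh'
Operation: tally each character
Counts: 'c':2, 'h':5, 'o':1, 'v':3
Maximum: 'h' appears 5 times


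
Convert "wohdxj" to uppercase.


Input string: 'wohdxj'
Operation: convert each letter to uppercase
Mapping: 'w'->'W', 'o'->'O', 'h'->'H', 'd'->'D', 'x'->'X', 'j'->'J'
Result: WOHDXJ


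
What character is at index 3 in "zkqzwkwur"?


Input string: 'zkqzwkwur'
Operation: get character at index 3
Index mapping: s[0]='z', s[1]='k', s[2]='q', s[3]='z'
Result: 'z'


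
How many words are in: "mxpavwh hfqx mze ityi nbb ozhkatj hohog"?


Input string: 'mxpavwh hfqx mze ityi nbb ozhkatj hohog'
Operation: split by spaces
Words found: 'mxpavwh', 'hfqx', 'mze', 'ityi', 'nbb', 'ozhkatj', 'hohog'
Word count: 7


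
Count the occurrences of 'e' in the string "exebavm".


Input string: 'exebavm'
Target character: 'e'
Scan each position: s[0]='e', s[2]='e'
Matches found at indices: 0, 2
Total: 2


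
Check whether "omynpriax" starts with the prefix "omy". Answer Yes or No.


Input string: 'omynpriax'
Prefix to check: 'omy'
First 3 characters of input: 'omy'
Match: True
Result: Yes


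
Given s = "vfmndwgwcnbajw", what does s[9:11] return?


Input string: 'vfmndwgwcnbajw'
Operation: slice [9:11]
Extract characters: s[9]='n', s[10]='b'
Result: nb


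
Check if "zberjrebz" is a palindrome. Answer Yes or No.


Input string: 'zberjrebz'
Reversed: 'zberjrebz'
Compare pairs: s[0]='z' vs s[8]='z' (match), s[1]='b' vs s[7]='b' (match), s[2]='e' vs s[6]='e' (match), s[3]='r' vs s[5]='r' (match)
Palindrome: Yes


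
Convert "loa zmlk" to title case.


Input string: 'loa zmlk'
Operation: capitalize first letter of each word
Word transformations: 'loa'->'Loa', 'zmlk'->'Zmlk'
Result: Loa Zmlk


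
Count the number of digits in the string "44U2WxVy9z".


Input string: '44U2WxVy9z'
Operation: count digit characters (0-9)
Scan: '4'(digit), '4'(digit), 'U', '2'(digit), 'W', 'x', 'V', 'y', '9'(digit), 'z'
Digits found: 4
Result: 4


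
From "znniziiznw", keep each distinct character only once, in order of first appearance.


Input: 'znniziiznw'
Operation: keep first occurrence of each character
Scan: s[0]='z' new -> keep; s[1]='n' new -> keep; s[2]='n' seen -> skip; s[3]='i' new -> keep; s[4]='z' seen -> skip; s[5]='i' seen -> skip; s[6]='i' seen -> skip; s[7]='z' seen -> skip; s[8]='n' seen -> skip; s[9]='w' new -> keep
Result: zniw


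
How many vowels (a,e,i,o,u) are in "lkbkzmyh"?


Input string: 'lkbkzmyh'
Operation: count vowels (a, e, i, o, u)
Scan: s[0]='l', s[1]='k', s[2]='b', s[3]='k', s[4]='z', s[5]='m', s[6]='y', s[7]='h'
Vowels found: 0
Result: 0


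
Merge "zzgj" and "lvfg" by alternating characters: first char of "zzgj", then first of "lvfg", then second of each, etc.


String 1: 'zzgj'
String 2: 'lvfg'
Operation: alternate characters
Pairs: 'z'+'l', 'z'+'v', 'g'+'f', 'j'+'g'
Result: zlzvgfjg


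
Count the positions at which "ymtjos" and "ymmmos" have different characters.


String 1: 'ymtjos'
String 2: 'ymmmos'
Compare each position: pos 0: 'y'=='y', pos 1: 'm'=='m', pos 2: 't'!='m', pos 3: 'j'!='m', pos 4: 'o'=='o', pos 5: 's'=='s'
Differing positions: 2
Hamming distance: 2


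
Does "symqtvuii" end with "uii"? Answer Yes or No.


Input string: 'symqtvuii'
Suffix to check: 'uii'
Last 3 characters of input: 'uii'
Match: True
Result: Yes


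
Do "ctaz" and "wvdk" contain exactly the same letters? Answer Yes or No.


String 1: 'ctaz' -> sorted: 'actz'
String 2: 'wvdk' -> sorted: 'dkvw'
Compare sorted forms: 'actz' != 'dkvw'
Anagram: No


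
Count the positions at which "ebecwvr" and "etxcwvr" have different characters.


String 1: 'ebecwvr'
String 2: 'etxcwvr'
Compare each position: pos 0: 'e'=='e', pos 1: 'b'!='t', pos 2: 'e'!='x', pos 3: 'c'=='c', pos 4: 'w'=='w', pos 5: 'v'=='v', pos 6: 'r'=='r'
Differing positions: 2
Hamming distance: 2


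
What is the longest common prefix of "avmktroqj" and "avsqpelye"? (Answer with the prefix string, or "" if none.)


String 1: 'avmktroqj'
String 2: 'avsqpelye'
Compare position by position:
pos 0: 'a' vs 'a' match
pos 1: 'v' vs 'v' match
pos 2: 'm' vs 's' differ -> stop
Longest common prefix: "av" (length 2)


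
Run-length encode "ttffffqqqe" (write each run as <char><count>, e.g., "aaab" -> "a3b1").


Input: 'ttffffqqqe'
Operation: identify consecutive runs
Runs: 'tt' -> t2, 'ffff' -> f4, 'qqq' -> q3, 'e' -> e1
Encoded: t2f4q3e1


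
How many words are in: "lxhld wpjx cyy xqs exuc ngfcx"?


Input string: 'lxhld wpjx cyy xqs exuc ngfcx'
Operation: split by spaces
Words found: 'lxhld', 'wpjx', 'cyy', 'xqs', 'exuc', 'ngfcx'
Word count: 6


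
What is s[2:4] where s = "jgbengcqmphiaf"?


Input string: 'jgbengcqmphiaf'
Operation: slice [2:4]
Extract characters: s[2]='b', s[3]='e'
Result: be


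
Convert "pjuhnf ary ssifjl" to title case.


Input string: 'pjuhnf ary ssifjl'
Operation: capitalize first letter of each word
Word transformations: 'pjuhnf'->'Pjuhnf', 'ary'->'Ary', 'ssifjl'->'Ssifjl'
Result: Pjuhnf Ary Ssifjl


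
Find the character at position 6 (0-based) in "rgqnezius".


Input string: 'rgqnezius'
Operation: get character at index 6
Index mapping: s[0]='r', s[1]='g', s[2]='q', s[3]='n', s[4]='e', s[5]='z', s[6]='i'
Result: 'i'


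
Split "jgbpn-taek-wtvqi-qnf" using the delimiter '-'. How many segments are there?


Input string: 'jgbpn-taek-wtvqi-qnf'
Delimiter: '-'
Split result: 'jgbpn', 'taek', 'wtvqi', 'qnf'
Number of parts: 4


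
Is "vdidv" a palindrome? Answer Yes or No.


Input string: 'vdidv'
Reversed: 'vdidv'
Compare pairs: s[0]='v' vs s[4]='v' (match), s[1]='d' vs s[3]='d' (match)
Palindrome: Yes


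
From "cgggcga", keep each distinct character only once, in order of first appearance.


Input: 'cgggcga'
Operation: keep first occurrence of each character
Scan: s[0]='c' new -> keep; s[1]='g' new -> keep; s[2]='g' seen -> skip; s[3]='g' seen -> skip; s[4]='c' seen -> skip; s[5]='g' seen -> skip; s[6]='a' new -> keep
Result: cga


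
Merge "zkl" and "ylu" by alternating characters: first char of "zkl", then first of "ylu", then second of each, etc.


String 1: 'zkl'
String 2: 'ylu'
Operation: alternate characters
Pairs: 'z'+'y', 'k'+'l', 'l'+'u'
Result: zykllu


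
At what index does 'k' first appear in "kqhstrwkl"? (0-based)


Input string: 'kqhstrwkl'
Target: 'k'
Scanning left to right: s[0]='k'
First match at index: 0


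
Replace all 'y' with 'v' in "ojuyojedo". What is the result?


Input string: 'ojuyojedo'
Operation: replace 'y' with 'v'
Positions of 'y': 3
After replacement: ojuvojedo


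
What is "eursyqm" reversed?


Input string: 'eursyqm'
Operation: reverse character order
Original order: 'e' -> 'u' -> 'r' -> 's' -> 'y' -> 'q' -> 'm'
Reversed order: 'm' -> 'q' -> 'y' -> 's' -> 'r' -> 'u' -> 'e'
Result: mqysrue


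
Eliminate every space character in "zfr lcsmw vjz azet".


Input string: 'zfr lcsmw vjz azet'
Operation: remove all spaces
Words: 'zfr', 'lcsmw', 'vjz', 'azet'
Join without spaces: zfrlcsmwvjzazet


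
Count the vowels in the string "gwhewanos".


Input string: 'gwhewanos'
Operation: count vowels (a, e, i, o, u)
Scan: s[0]='g', s[1]='w', s[2]='h', s[3]='e' (vowel), s[4]='w', s[5]='a' (vowel), s[6]='n', s[7]='o' (vowel), s[8]='s'
Vowels found: 3
Result: 3


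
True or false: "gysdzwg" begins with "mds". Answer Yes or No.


Input string: 'gysdzwg'
Prefix to check: 'mds'
First 3 characters of input: 'gys'
Match: False
Result: No


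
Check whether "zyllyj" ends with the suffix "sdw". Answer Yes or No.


Input string: 'zyllyj'
Suffix to check: 'sdw'
Last 3 characters of input: 'lyj'
Match: False
Result: No


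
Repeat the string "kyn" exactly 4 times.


Input string: 'kyn'
Operation: repeat 4 times
Concatenation: 'kyn' + 'kyn' + 'kyn' + 'kyn'
Result: kynkynkynkyn


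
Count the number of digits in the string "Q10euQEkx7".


Input string: 'Q10euQEkx7'
Operation: count digit characters (0-9)
Scan: 'Q', '1'(digit), '0'(digit), 'e', 'u', 'Q', 'E', 'k', 'x', '7'(digit)
Digits found: 3
Result: 3


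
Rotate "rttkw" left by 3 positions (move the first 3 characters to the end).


Input: 'rttkw', shift = 3
Operation: split at index 3 and swap parts
Front part s[0:3] = 'rtt'
Back part s[3:] = 'kw'
Rotated = back + front = 'kw' + 'rtt'
Result: kwrtt


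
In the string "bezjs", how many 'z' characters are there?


Input string: 'bezjs'
Target character: 'z'
Scan each position: s[2]='z'
Matches found at indices: 2
Total: 1


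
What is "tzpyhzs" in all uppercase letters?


Input string: 'tzpyhzs'
Operation: convert each letter to uppercase
Mapping: 't'->'T', 'z'->'Z', 'p'->'P', 'y'->'Y', 'h'->'H', 'z'->'Z', 's'->'S'
Result: TZPYHZS


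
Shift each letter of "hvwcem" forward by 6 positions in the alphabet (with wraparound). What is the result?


Input: 'hvwcem', shift = 6
Operation: for each letter, (position + 6) mod 26
Mapping: 'h'(7+6=13)->'n', 'v'(21+6=27, 27 mod 26=1)->'b', 'w'(22+6=28, 28 mod 26=2)->'c', 'c'(2+6=8)->'i', 'e'(4+6=10)->'k', 'm'(12+6=18)->'s'
Result: nbciks


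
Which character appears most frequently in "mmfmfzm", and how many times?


Input: 'mmfmfzm'
Operation: tally each character
Counts: 'f':2, 'm':4, 'z':1
Maximum: 'm' appears 4 times


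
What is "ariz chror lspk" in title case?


Input string: 'ariz chror lspk'
Operation: capitalize first letter of each word
Word transformations: 'ariz'->'Ariz', 'chror'->'Chror', 'lspk'->'Lspk'
Result: Ariz Chror Lspk


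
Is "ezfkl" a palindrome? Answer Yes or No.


Input string: 'ezfkl'
Reversed: 'lkfze'
Compare pairs: s[0]='e' vs s[4]='l' (mismatch), s[1]='z' vs s[3]='k' (mismatch)
Palindrome: No


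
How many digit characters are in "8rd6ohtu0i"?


Input string: '8rd6ohtu0i'
Operation: count digit characters (0-9)
Scan: '8'(digit), 'r', 'd', '6'(digit), 'o', 'h', 't', 'u', '0'(digit), 'i'
Digits found: 3
Result: 3


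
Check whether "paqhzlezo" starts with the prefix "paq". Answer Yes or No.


Input string: 'paqhzlezo'
Prefix to check: 'paq'
First 3 characters of input: 'paq'
Match: True
Result: Yes


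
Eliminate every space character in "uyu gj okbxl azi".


Input string: 'uyu gj okbxl azi'
Operation: remove all spaces
Words: 'uyu', 'gj', 'okbxl', 'azi'
Join without spaces: uyugjokbxlazi


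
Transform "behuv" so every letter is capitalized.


Input string: 'behuv'
Operation: convert each letter to uppercase
Mapping: 'b'->'B', 'e'->'E', 'h'->'H', 'u'->'U', 'v'->'V'
Result: BEHUV


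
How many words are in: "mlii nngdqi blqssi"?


Input string: 'mlii nngdqi blqssi'
Operation: split by spaces
Words found: 'mlii', 'nngdqi', 'blqssi'
Word count: 3


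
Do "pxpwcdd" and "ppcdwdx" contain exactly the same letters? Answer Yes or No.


String 1: 'pxpwcdd' -> sorted: 'cddppwx'
String 2: 'ppcdwdx' -> sorted: 'cddppwx'
Compare sorted forms: 'cddppwx' == 'cddppwx'
Anagram: Yes


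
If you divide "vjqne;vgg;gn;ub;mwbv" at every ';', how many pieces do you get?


Input string: 'vjqne;vgg;gn;ub;mwbv'
Delimiter: ';'
Split result: 'vjqne', 'vgg', 'gn', 'ub', 'mwbv'
Number of parts: 5


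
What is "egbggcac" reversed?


Input string: 'egbggcac'
Operation: reverse character order
Original order: 'e' -> 'g' -> 'b' -> 'g' -> 'g' -> 'c' -> 'a' -> 'c'
Reversed order: 'c' -> 'a' -> 'c' -> 'g' -> 'g' -> 'b' -> 'g' -> 'e'
Result: cacggbge


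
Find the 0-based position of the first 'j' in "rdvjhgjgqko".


Input string: 'rdvjhgjgqko'
Target: 'j'
Scanning left to right: s[0]='r', s[1]='d', s[2]='v', s[3]='j'
First match at index: 3


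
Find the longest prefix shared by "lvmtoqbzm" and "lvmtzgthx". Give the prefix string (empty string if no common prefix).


String 1: 'lvmtoqbzm'
String 2: 'lvmtzgthx'
Compare position by position:
pos 0: 'l' vs 'l' match
pos 1: 'v' vs 'v' match
pos 2: 'm' vs 'm' match
pos 3: 't' vs 't' match
pos 4: 'o' vs 'z' differ -> stop
Longest common prefix: "lvmt" (length 4)


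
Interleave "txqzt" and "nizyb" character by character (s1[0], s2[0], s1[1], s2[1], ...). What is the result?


String 1: 'txqzt'
String 2: 'nizyb'
Operation: alternate characters
Pairs: 't'+'n', 'x'+'i', 'q'+'z', 'z'+'y', 't'+'b'
Result: tnxiqzzytb


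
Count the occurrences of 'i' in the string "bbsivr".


Input string: 'bbsivr'
Target character: 'i'
Scan each position: s[3]='i'
Matches found at indices: 3
Total: 1


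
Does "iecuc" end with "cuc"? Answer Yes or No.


Input string: 'iecuc'
Suffix to check: 'cuc'
Last 3 characters of input: 'cuc'
Match: True
Result: Yes


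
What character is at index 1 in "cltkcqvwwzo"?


Input string: 'cltkcqvwwzo'
Operation: get character at index 1
Index mapping: s[0]='c', s[1]='l'
Result: 'l'


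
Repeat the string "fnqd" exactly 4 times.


Input string: 'fnqd'
Operation: repeat 4 times
Concatenation: 'fnqd' + 'fnqd' + 'fnqd' + 'fnqd'
Result: fnqdfnqdfnqdfnqd


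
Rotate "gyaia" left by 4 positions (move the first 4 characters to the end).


Input: 'gyaia', shift = 4
Operation: split at index 4 and swap parts
Front part s[0:4] = 'gyai'
Back part s[4:] = 'a'
Rotated = back + front = 'a' + 'gyai'
Result: agyai


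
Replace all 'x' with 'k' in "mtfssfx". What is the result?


Input string: 'mtfssfx'
Operation: replace 'x' with 'k'
Positions of 'x': 6
After replacement: mtfssfk


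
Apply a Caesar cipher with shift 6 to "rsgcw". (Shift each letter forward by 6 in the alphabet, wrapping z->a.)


Input: 'rsgcw', shift = 6
Operation: for each letter, (position + 6) mod 26
Mapping: 'r'(17+6=23)->'x', 's'(18+6=24)->'y', 'g'(6+6=12)->'m', 'c'(2+6=8)->'i', 'w'(22+6=28, 28 mod 26=2)->'c'
Result: xymic


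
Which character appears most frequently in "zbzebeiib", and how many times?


Input: 'zbzebeiib'
Operation: tally each character
Counts: 'b':3, 'e':2, 'i':2, 'z':2
Maximum: 'b' appears 3 times


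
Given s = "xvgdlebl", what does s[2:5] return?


Input string: 'xvgdlebl'
Operation: slice [2:5]
Extract characters: s[2]='g', s[3]='d', s[4]='l'
Result: gdl


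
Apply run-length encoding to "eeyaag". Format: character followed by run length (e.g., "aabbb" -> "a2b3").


Input: 'eeyaag'
Operation: identify consecutive runs
Runs: 'ee' -> e2, 'y' -> y1, 'aa' -> a2, 'g' -> g1
Encoded: e2y1a2g1


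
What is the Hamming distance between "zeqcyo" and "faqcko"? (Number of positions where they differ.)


String 1: 'zeqcyo'
String 2: 'faqcko'
Compare each position: pos 0: 'z'!='f', pos 1: 'e'!='a', pos 2: 'q'=='q', pos 3: 'c'=='c', pos 4: 'y'!='k', pos 5: 'o'=='o'
Differing positions: 3
Hamming distance: 3


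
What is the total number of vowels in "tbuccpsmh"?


Input string: 'tbuccpsmh'
Operation: count vowels (a, e, i, o, u)
Scan: s[0]='t', s[1]='b', s[2]='u' (vowel), s[3]='c', s[4]='c', s[5]='p', s[6]='s', s[7]='m', s[8]='h'
Vowels found: 1
Result: 1


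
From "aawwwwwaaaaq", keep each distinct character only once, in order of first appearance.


Input: 'aawwwwwaaaaq'
Operation: keep first occurrence of each character
Scan: s[0]='a' new -> keep; s[1]='a' seen -> skip; s[2]='w' new -> keep; s[3]='w' seen -> skip; s[4]='w' seen -> skip; s[5]='w' seen -> skip; s[6]='w' seen -> skip; s[7]='a' seen -> skip; s[8]='a' seen -> skip; s[9]='a' seen -> skip; s[10]='a' seen -> skip; s[11]='q' new -> keep
Result: awq


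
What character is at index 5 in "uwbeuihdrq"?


Input string: 'uwbeuihdrq'
Operation: get character at index 5
Index mapping: s[0]='u', s[1]='w', s[2]='b', s[3]='e', s[4]='u', s[5]='i'
Result: 'i'


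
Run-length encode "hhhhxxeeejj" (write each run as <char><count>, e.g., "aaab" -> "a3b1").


Input: 'hhhhxxeeejj'
Operation: identify consecutive runs
Runs: 'hhhh' -> h4, 'xx' -> x2, 'eee' -> e3, 'jj' -> j2
Encoded: h4x2e3j2


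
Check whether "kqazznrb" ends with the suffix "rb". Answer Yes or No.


Input string: 'kqazznrb'
Suffix to check: 'rb'
Last 2 characters of input: 'rb'
Match: True
Result: Yes


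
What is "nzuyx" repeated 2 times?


Input string: 'nzuyx'
Operation: repeat 2 times
Concatenation: 'nzuyx' + 'nzuyx'
Result: nzuyxnzuyx


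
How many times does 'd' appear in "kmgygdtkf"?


Input string: 'kmgygdtkf'
Target character: 'd'
Scan each position: s[5]='d'
Matches found at indices: 5
Total: 1


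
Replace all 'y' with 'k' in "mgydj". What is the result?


Input string: 'mgydj'
Operation: replace 'y' with 'k'
Positions of 'y': 2
After replacement: mgkdj


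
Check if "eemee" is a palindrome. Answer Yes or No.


Input string: 'eemee'
Reversed: 'eemee'
Compare pairs: s[0]='e' vs s[4]='e' (match), s[1]='e' vs s[3]='e' (match)
Palindrome: Yes


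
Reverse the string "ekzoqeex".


Input string: 'ekzoqeex'
Operation: reverse character order
Original order: 'e' -> 'k' -> 'z' -> 'o' -> 'q' -> 'e' -> 'e' -> 'x'
Reversed order: 'x' -> 'e' -> 'e' -> 'q' -> 'o' -> 'z' -> 'k' -> 'e'
Result: xeeqozke


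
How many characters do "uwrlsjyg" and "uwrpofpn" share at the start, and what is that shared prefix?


String 1: 'uwrlsjyg'
String 2: 'uwrpofpn'
Compare position by position:
pos 0: 'u' vs 'u' match
pos 1: 'w' vs 'w' match
pos 2: 'r' vs 'r' match
pos 3: 'l' vs 'p' differ -> stop
Longest common prefix: "uwr" (length 3)


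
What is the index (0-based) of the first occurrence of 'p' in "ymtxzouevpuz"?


Input string: 'ymtxzouevpuz'
Target: 'p'
Scanning left to right: s[0]='y', s[1]='m', s[2]='t', s[3]='x', s[4]='z', s[5]='o', s[6]='u', s[7]='e', s[8]='v', s[9]='p'
First match at index: 9


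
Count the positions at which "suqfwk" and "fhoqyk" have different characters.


String 1: 'suqfwk'
String 2: 'fhoqyk'
Compare each position: pos 0: 's'!='f', pos 1: 'u'!='h', pos 2: 'q'!='o', pos 3: 'f'!='q', pos 4: 'w'!='y', pos 5: 'k'=='k'
Differing positions: 5
Hamming distance: 5


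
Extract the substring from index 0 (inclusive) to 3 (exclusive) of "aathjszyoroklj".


Input string: 'aathjszyoroklj'
Operation: slice [0:3]
Extract characters: s[0]='a', s[1]='a', s[2]='t'
Result: aat


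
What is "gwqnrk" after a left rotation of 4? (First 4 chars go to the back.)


Input: 'gwqnrk', shift = 4
Operation: split at index 4 and swap parts
Front part s[0:4] = 'gwqn'
Back part s[4:] = 'rk'
Rotated = back + front = 'rk' + 'gwqn'
Result: rkgwqn


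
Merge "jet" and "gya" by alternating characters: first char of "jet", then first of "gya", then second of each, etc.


String 1: 'jet'
String 2: 'gya'
Operation: alternate characters
Pairs: 'j'+'g', 'e'+'y', 't'+'a'
Result: jgeyta


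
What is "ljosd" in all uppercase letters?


Input string: 'ljosd'
Operation: convert each letter to uppercase
Mapping: 'l'->'L', 'j'->'J', 'o'->'O', 's'->'S', 'd'->'D'
Result: LJOSD


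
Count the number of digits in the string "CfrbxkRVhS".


Input string: 'CfrbxkRVhS'
Operation: count digit characters (0-9)
Scan: 'C', 'f', 'r', 'b', 'x', 'k', 'R', 'V', 'h', 'S'
Digits found: 0
Result: 0


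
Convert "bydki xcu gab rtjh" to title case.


Input string: 'bydki xcu gab rtjh'
Operation: capitalize first letter of each word
Word transformations: 'bydki'->'Bydki', 'xcu'->'Xcu', 'gab'->'Gab', 'rtjh'->'Rtjh'
Result: Bydki Xcu Gab Rtjh


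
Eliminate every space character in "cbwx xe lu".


Input string: 'cbwx xe lu'
Operation: remove all spaces
Words: 'cbwx', 'xe', 'lu'
Join without spaces: cbwxxelu


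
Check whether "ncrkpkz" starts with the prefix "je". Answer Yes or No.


Input string: 'ncrkpkz'
Prefix to check: 'je'
First 2 characters of input: 'nc'
Match: False
Result: No


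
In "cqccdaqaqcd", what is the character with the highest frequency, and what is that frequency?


Input: 'cqccdaqaqcd'
Operation: tally each character
Counts: 'a':2, 'c':4, 'd':2, 'q':3
Maximum: 'c' appears 4 times


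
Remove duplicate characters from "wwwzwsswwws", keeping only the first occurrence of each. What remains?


Input: 'wwwzwsswwws'
Operation: keep first occurrence of each character
Scan: s[0]='w' new -> keep; s[1]='w' seen -> skip; s[2]='w' seen -> skip; s[3]='z' new -> keep; s[4]='w' seen -> skip; s[5]='s' new -> keep; s[6]='s' seen -> skip; s[7]='w' seen -> skip; s[8]='w' seen -> skip; s[9]='w' seen -> skip; s[10]='s' seen -> skip
Result: wzs


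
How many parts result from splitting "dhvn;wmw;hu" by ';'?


Input string: 'dhvn;wmw;hu'
Delimiter: ';'
Split result: 'dhvn', 'wmw', 'hu'
Number of parts: 3


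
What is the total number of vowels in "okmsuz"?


Input string: 'okmsuz'
Operation: count vowels (a, e, i, o, u)
Scan: s[0]='o' (vowel), s[1]='k', s[2]='m', s[3]='s', s[4]='u' (vowel), s[5]='z'
Vowels found: 2
Result: 2


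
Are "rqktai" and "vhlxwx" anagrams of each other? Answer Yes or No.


String 1: 'rqktai' -> sorted: 'aikqrt'
String 2: 'vhlxwx' -> sorted: 'hlvwxx'
Compare sorted forms: 'aikqrt' != 'hlvwxx'
Anagram: No


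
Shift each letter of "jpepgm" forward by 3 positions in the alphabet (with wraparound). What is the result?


Input: 'jpepgm', shift = 3
Operation: for each letter, (position + 3) mod 26
Mapping: 'j'(9+3=12)->'m', 'p'(15+3=18)->'s', 'e'(4+3=7)->'h', 'p'(15+3=18)->'s', 'g'(6+3=9)->'j', 'm'(12+3=15)->'p'
Result: mshsjp


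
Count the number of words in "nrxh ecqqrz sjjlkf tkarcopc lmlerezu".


Input string: 'nrxh ecqqrz sjjlkf tkarcopc lmlerezu'
Operation: split by spaces
Words found: 'nrxh', 'ecqqrz', 'sjjlkf', 'tkarcopc', 'lmlerezu'
Word count: 5


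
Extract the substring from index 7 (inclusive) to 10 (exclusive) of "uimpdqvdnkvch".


Input string: 'uimpdqvdnkvch'
Operation: slice [7:10]
Extract characters: s[7]='d', s[8]='n', s[9]='k'
Result: dnk


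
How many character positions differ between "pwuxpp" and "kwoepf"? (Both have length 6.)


String 1: 'pwuxpp'
String 2: 'kwoepf'
Compare each position: pos 0: 'p'!='k', pos 1: 'w'=='w', pos 2: 'u'!='o', pos 3: 'x'!='e', pos 4: 'p'=='p', pos 5: 'p'!='f'
Differing positions: 4
Hamming distance: 4


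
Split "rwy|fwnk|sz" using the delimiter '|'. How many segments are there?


Input string: 'rwy|fwnk|sz'
Delimiter: '|'
Split result: 'rwy', 'fwnk', 'sz'
Number of parts: 3


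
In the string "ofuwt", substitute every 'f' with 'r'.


Input string: 'ofuwt'
Operation: replace 'f' with 'r'
Positions of 'f': 1
After replacement: oruwt


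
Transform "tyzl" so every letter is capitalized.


Input string: 'tyzl'
Operation: convert each letter to uppercase
Mapping: 't'->'T', 'y'->'Y', 'z'->'Z', 'l'->'L'
Result: TYZL


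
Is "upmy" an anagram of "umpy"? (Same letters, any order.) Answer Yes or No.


String 1: 'umpy' -> sorted: 'mpuy'
String 2: 'upmy' -> sorted: 'mpuy'
Compare sorted forms: 'mpuy' == 'mpuy'
Anagram: Yes


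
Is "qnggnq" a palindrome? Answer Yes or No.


Input string: 'qnggnq'
Reversed: 'qnggnq'
Compare pairs: s[0]='q' vs s[5]='q' (match), s[1]='n' vs s[4]='n' (match), s[2]='g' vs s[3]='g' (match)
Palindrome: Yes


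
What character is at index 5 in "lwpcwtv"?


Input string: 'lwpcwtv'
Operation: get character at index 5
Index mapping: s[0]='l', s[1]='w', s[2]='p', s[3]='c', s[4]='w', s[5]='t'
Result: 't'


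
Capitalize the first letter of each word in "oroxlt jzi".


Input string: 'oroxlt jzi'
Operation: capitalize first letter of each word
Word transformations: 'oroxlt'->'Oroxlt', 'jzi'->'Jzi'
Result: Oroxlt Jzi


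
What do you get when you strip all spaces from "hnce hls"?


Input string: 'hnce hls'
Operation: remove all spaces
Words: 'hnce', 'hls'
Join without spaces: hncehls


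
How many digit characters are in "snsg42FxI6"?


Input string: 'snsg42FxI6'
Operation: count digit characters (0-9)
Scan: 's', 'n', 's', 'g', '4'(digit), '2'(digit), 'F', 'x', 'I', '6'(digit)
Digits found: 3
Result: 3


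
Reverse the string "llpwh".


Input string: 'llpwh'
Operation: reverse character order
Original order: 'l' -> 'l' -> 'p' -> 'w' -> 'h'
Reversed order: 'h' -> 'w' -> 'p' -> 'l' -> 'l'
Result: hwpll


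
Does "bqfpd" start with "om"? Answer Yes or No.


Input string: 'bqfpd'
Prefix to check: 'om'
First 2 characters of input: 'bq'
Match: False
Result: No


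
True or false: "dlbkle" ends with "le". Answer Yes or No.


Input string: 'dlbkle'
Suffix to check: 'le'
Last 2 characters of input: 'le'
Match: True
Result: Yes


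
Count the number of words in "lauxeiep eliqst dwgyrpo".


Input string: 'lauxeiep eliqst dwgyrpo'
Operation: split by spaces
Words found: 'lauxeiep', 'eliqst', 'dwgyrpo'
Word count: 3


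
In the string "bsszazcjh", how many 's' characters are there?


Input string: 'bsszazcjh'
Target character: 's'
Scan each position: s[1]='s', s[2]='s'
Matches found at indices: 1, 2
Total: 2


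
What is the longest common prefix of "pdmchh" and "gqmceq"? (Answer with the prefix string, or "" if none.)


String 1: 'pdmchh'
String 2: 'gqmceq'
Compare position by position:
pos 0: 'p' vs 'g' differ -> stop
Longest common prefix: "" (length 0)


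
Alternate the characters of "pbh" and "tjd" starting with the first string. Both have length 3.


String 1: 'pbh'
String 2: 'tjd'
Operation: alternate characters
Pairs: 'p'+'t', 'b'+'j', 'h'+'d'
Result: ptbjhd


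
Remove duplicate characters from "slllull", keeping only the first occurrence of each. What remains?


Input: 'slllull'
Operation: keep first occurrence of each character
Scan: s[0]='s' new -> keep; s[1]='l' new -> keep; s[2]='l' seen -> skip; s[3]='l' seen -> skip; s[4]='u' new -> keep; s[5]='l' seen -> skip; s[6]='l' seen -> skip
Result: slu


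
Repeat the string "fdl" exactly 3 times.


Input string: 'fdl'
Operation: repeat 3 times
Concatenation: 'fdl' + 'fdl' + 'fdl'
Result: fdlfdlfdl


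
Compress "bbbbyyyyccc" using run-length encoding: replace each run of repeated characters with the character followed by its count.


Input: 'bbbbyyyyccc'
Operation: identify consecutive runs
Runs: 'bbbb' -> b4, 'yyyy' -> y4, 'ccc' -> c3
Encoded: b4y4c3


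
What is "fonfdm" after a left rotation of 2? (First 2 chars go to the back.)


Input: 'fonfdm', shift = 2
Operation: split at index 2 and swap parts
Front part s[0:2] = 'fo'
Back part s[2:] = 'nfdm'
Rotated = back + front = 'nfdm' + 'fo'
Result: nfdmfo


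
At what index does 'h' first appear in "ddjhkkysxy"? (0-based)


Input string: 'ddjhkkysxy'
Target: 'h'
Scanning left to right: s[0]='d', s[1]='d', s[2]='j', s[3]='h'
First match at index: 3


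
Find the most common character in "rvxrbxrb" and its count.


Input: 'rvxrbxrb'
Operation: tally each character
Counts: 'b':2, 'r':3, 'v':1, 'x':2
Maximum: 'r' appears 3 times


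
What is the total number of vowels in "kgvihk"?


Input string: 'kgvihk'
Operation: count vowels (a, e, i, o, u)
Scan: s[0]='k', s[1]='g', s[2]='v', s[3]='i' (vowel), s[4]='h', s[5]='k'
Vowels found: 1
Result: 1


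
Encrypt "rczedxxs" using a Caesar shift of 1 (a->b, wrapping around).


Input: 'rczedxxs', shift = 1
Operation: for each letter, (position + 1) mod 26
Mapping: 'r'(17+1=18)->'s', 'c'(2+1=3)->'d', 'z'(25+1=26, 26 mod 26=0)->'a', 'e'(4+1=5)->'f', 'd'(3+1=4)->'e', 'x'(23+1=24)->'y', 'x'(23+1=24)->'y', 's'(18+1=19)->'t'
Result: sdafeyyt


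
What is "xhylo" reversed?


Input string: 'xhylo'
Operation: reverse character order
Original order: 'x' -> 'h' -> 'y' -> 'l' -> 'o'
Reversed order: 'o' -> 'l' -> 'y' -> 'h' -> 'x'
Result: olyhx


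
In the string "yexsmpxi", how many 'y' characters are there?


Input string: 'yexsmpxi'
Target character: 'y'
Scan each position: s[0]='y'
Matches found at indices: 0
Total: 1


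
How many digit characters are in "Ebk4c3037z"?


Input string: 'Ebk4c3037z'
Operation: count digit characters (0-9)
Scan: 'E', 'b', 'k', '4'(digit), 'c', '3'(digit), '0'(digit), '3'(digit), '7'(digit), 'z'
Digits found: 5
Result: 5


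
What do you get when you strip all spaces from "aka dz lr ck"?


Input string: 'aka dz lr ck'
Operation: remove all spaces
Words: 'aka', 'dz', 'lr', 'ck'
Join without spaces: akadzlrck
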